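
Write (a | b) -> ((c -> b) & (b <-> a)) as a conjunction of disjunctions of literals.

(~a | b) & (~b | a)

(a | b) -> ((c -> b) & (b <-> a))
= ~(a | b) | ((c -> b) & (b <-> a))   [eliminate ->]
= ~(a | b) | ((~c | b) & (b <-> a))   [eliminate ->]
= ~(a | b) | ((~c | b) & (b -> a) & (a -> b))   [eliminate <->]
= ~(a | b) | ((~c | b) & (~b | a) & (a -> b))   [eliminate ->]
= ~(a | b) | ((~c | b) & (~b | a) & (~a | b))   [eliminate ->]
= (~a & ~b) | ((~c | b) & (~b | a) & (~a | b))   [De Morgan]
= (~a | ~c | b) & (~a | ~b | a) & (~a | ~a | b) & (~b | ~c | b) & (~b | ~b | a) & (~b | ~a | b)   [distribute | over &]
= (~a | b) & (~b | a)   [simplify]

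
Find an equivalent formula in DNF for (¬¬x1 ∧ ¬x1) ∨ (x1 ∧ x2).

(¬¬x1 ∧ ¬x1) ∨ (x1 ∧ x2)
≡ (x1 ∧ ¬x1) ∨ (x1 ∧ x2)   [double negation]
≡ x1 ∧ x2   [simplify]

x1 ∧ x2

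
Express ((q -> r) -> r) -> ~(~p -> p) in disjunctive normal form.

((q -> r) -> r) -> ~(~p -> p)
≡ ~((q -> r) -> r) | ~(~p -> p)   (eliminate ->)
≡ ~(~(q -> r) | r) | ~(~p -> p)   (eliminate ->)
≡ ~(~(~q | r) | r) | ~(~p -> p)   (eliminate ->)
≡ ~(~(~q | r) | r) | ~(~~p | p)   (eliminate ->)
≡ (~~(~q | r) & ~r) | ~(~~p | p)   (De Morgan)
≡ ((~q | r) & ~r) | ~(~~p | p)   (double negation)
≡ ((~q | r) & ~r) | (~~~p & ~p)   (De Morgan)
≡ ((~q | r) & ~r) | (~p & ~p)   (double negation)
≡ (~q & ~r) | (r & ~r) | (~p & ~p)   (distribute & over |)
≡ (~q & ~r) | ~p   (simplify)

(~q & ~r) | ~p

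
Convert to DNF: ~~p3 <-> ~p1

(~p3 & p1) | (~p1 & p3)

~~p3 <-> ~p1
≡ (~~p3 -> ~p1) & (~p1 -> ~~p3)   [eliminate <->]
≡ (~~~p3 | ~p1) & (~p1 -> ~~p3)   [eliminate ->]
≡ (~~~p3 | ~p1) & (~~p1 | ~~p3)   [eliminate ->]
≡ (~p3 | ~p1) & (~~p1 | ~~p3)   [double negation]
≡ (~p3 | ~p1) & (p1 | ~~p3)   [double negation]
≡ (~p3 | ~p1) & (p1 | p3)   [double negation]
≡ (~p3 & p1) | (~p3 & p3) | (~p1 & p1) | (~p1 & p3)   [distribute & over |]
≡ (~p3 & p1) | (~p1 & p3)   [simplify]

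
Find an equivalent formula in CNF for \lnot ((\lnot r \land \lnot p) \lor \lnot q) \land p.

\lnot ((\lnot r \land \lnot p) \lor \lnot q) \land p
= \lnot (\lnot r \land \lnot p) \land \lnot \lnot q \land p   [De Morgan]
= (\lnot \lnot r \lor \lnot \lnot p) \land \lnot \lnot q \land p   [De Morgan]
= (r \lor \lnot \lnot p) \land \lnot \lnot q \land p   [double negation]
= (r \lor p) \land \lnot \lnot q \land p   [double negation]
= (r \lor p) \land q \land p   [double negation]
= q \land p   [simplify]

q \land p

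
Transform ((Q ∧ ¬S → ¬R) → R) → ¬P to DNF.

¬R ∨ ¬P

((Q ∧ ¬S → ¬R) → R) → ¬P
≡ ¬((Q ∧ ¬S → ¬R) → R) ∨ ¬P   [eliminate →]
≡ ¬(¬(Q ∧ ¬S → ¬R) ∨ R) ∨ ¬P   [eliminate →]
≡ ¬(¬(¬(Q ∧ ¬S) ∨ ¬R) ∨ R) ∨ ¬P   [eliminate →]
≡ ¬¬(¬(Q ∧ ¬S) ∨ ¬R) ∧ ¬R ∨ ¬P   [De Morgan]
≡ (¬(Q ∧ ¬S) ∨ ¬R) ∧ ¬R ∨ ¬P   [double negation]
≡ (¬Q ∨ ¬¬S ∨ ¬R) ∧ ¬R ∨ ¬P   [De Morgan]
≡ (¬Q ∨ S ∨ ¬R) ∧ ¬R ∨ ¬P   [double negation]
≡ ¬Q ∧ ¬R ∨ S ∧ ¬R ∨ ¬R ∧ ¬R ∨ ¬P   [distribute ∧ over ∨]
≡ ¬R ∨ ¬P   [simplify]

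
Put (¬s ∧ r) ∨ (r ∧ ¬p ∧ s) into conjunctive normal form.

(¬s ∨ ¬p) ∧ r

(¬s ∧ r) ∨ (r ∧ ¬p ∧ s)
≡ (¬s ∨ r) ∧ (¬s ∨ ¬p) ∧ (¬s ∨ s) ∧ (r ∨ r) ∧ (r ∨ ¬p) ∧ (r ∨ s)   [distribute ∨ over ∧]
≡ (¬s ∨ ¬p) ∧ r   [simplify]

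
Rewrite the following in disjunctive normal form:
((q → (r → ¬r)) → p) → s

(¬q ∧ ¬p) ∨ (¬r ∧ ¬p) ∨ s

((q → (r → ¬r)) → p) → s
≡ ¬((q → (r → ¬r)) → p) ∨ s   (eliminate →)
≡ ¬(¬(q → (r → ¬r)) ∨ p) ∨ s   (eliminate →)
≡ ¬(¬(¬q ∨ (r → ¬r)) ∨ p) ∨ s   (eliminate →)
≡ ¬(¬(¬q ∨ ¬r ∨ ¬r) ∨ p) ∨ s   (eliminate →)
≡ (¬¬(¬q ∨ ¬r ∨ ¬r) ∧ ¬p) ∨ s   (De Morgan)
≡ ((¬q ∨ ¬r ∨ ¬r) ∧ ¬p) ∨ s   (double negation)
≡ (¬q ∧ ¬p) ∨ (¬r ∧ ¬p) ∨ (¬r ∧ ¬p) ∨ s   (distribute ∧ over ∨)
≡ (¬q ∧ ¬p) ∨ (¬r ∧ ¬p) ∨ s   (simplify)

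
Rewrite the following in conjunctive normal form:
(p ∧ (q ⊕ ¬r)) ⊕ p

p ∧ (¬p ∨ ¬q ∨ ¬r) ∧ (¬p ∨ r ∨ q)

(p ∧ (q ⊕ ¬r)) ⊕ p
= ((p ∧ (q ⊕ ¬r)) ∨ p) ∧ ¬(p ∧ (q ⊕ ¬r) ∧ p)   [expand ⊕]
= ((p ∧ (q ∨ ¬r) ∧ ¬(q ∧ ¬r)) ∨ p) ∧ ¬(p ∧ (q ⊕ ¬r) ∧ p)   [expand ⊕]
= ((p ∧ (q ∨ ¬r) ∧ ¬(q ∧ ¬r)) ∨ p) ∧ ¬(p ∧ (q ∨ ¬r) ∧ ¬(q ∧ ¬r) ∧ p)   [expand ⊕]
= ((p ∧ (q ∨ ¬r) ∧ (¬q ∨ ¬¬r)) ∨ p) ∧ ¬(p ∧ (q ∨ ¬r) ∧ ¬(q ∧ ¬r) ∧ p)   [De Morgan]
= ((p ∧ (q ∨ ¬r) ∧ (¬q ∨ r)) ∨ p) ∧ ¬(p ∧ (q ∨ ¬r) ∧ ¬(q ∧ ¬r) ∧ p)   [double negation]
= ((p ∧ (q ∨ ¬r) ∧ (¬q ∨ r)) ∨ p) ∧ (¬p ∨ ¬(q ∨ ¬r) ∨ ¬¬(q ∧ ¬r) ∨ ¬p)   [De Morgan]
= ((p ∧ (q ∨ ¬r) ∧ (¬q ∨ r)) ∨ p) ∧ (¬p ∨ (¬q ∧ ¬¬r) ∨ ¬¬(q ∧ ¬r) ∨ ¬p)   [De Morgan]
= ((p ∧ (q ∨ ¬r) ∧ (¬q ∨ r)) ∨ p) ∧ (¬p ∨ (¬q ∧ r) ∨ ¬¬(q ∧ ¬r) ∨ ¬p)   [double negation]
= ((p ∧ (q ∨ ¬r) ∧ (¬q ∨ r)) ∨ p) ∧ (¬p ∨ (¬q ∧ r) ∨ (q ∧ ¬r) ∨ ¬p)   [double negation]
= (p ∨ p) ∧ (q ∨ ¬r ∨ p) ∧ (¬q ∨ r ∨ p) ∧ (¬p ∨ ¬q ∨ q ∨ ¬p) ∧ (¬p ∨ ¬q ∨ ¬r ∨ ¬p) ∧ (¬p ∨ r ∨ q ∨ ¬p) ∧ (¬p ∨ r ∨ ¬r ∨ ¬p)   [distribute ∨ over ∧]
= p ∧ (¬p ∨ ¬q ∨ ¬r) ∧ (¬p ∨ r ∨ q)   [simplify]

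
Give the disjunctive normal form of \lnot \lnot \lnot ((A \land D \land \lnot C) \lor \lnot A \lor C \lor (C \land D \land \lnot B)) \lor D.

\lnot \lnot \lnot ((A \land D \land \lnot C) \lor \lnot A \lor C \lor (C \land D \land \lnot B)) \lor D
⇔ \lnot ((A \land D \land \lnot C) \lor \lnot A \lor C \lor (C \land D \land \lnot B)) \lor D   — double negation
⇔ (\lnot (A \land D \land \lnot C) \land \lnot \lnot A \land \lnot C \land \lnot (C \land D \land \lnot B)) \lor D   — De Morgan
⇔ ((\lnot A \lor \lnot D \lor \lnot \lnot C) \land \lnot \lnot A \land \lnot C \land \lnot (C \land D \land \lnot B)) \lor D   — De Morgan
⇔ ((\lnot A \lor \lnot D \lor C) \land \lnot \lnot A \land \lnot C \land \lnot (C \land D \land \lnot B)) \lor D   — double negation
⇔ ((\lnot A \lor \lnot D \lor C) \land A \land \lnot C \land \lnot (C \land D \land \lnot B)) \lor D   — double negation
⇔ ((\lnot A \lor \lnot D \lor C) \land A \land \lnot C \land (\lnot C \lor \lnot D \lor \lnot \lnot B)) \lor D   — De Morgan
⇔ ((\lnot A \lor \lnot D \lor C) \land A \land \lnot C \land (\lnot C \lor \lnot D \lor B)) \lor D   — double negation
⇔ (\lnot A \land A \land \lnot C \land \lnot C) \lor (\lnot A \land A \land \lnot C \land \lnot D) \lor (\lnot A \land A \land \lnot C \land B) \lor (\lnot D \land A \land \lnot C \land \lnot C) \lor (\lnot D \land A \land \lnot C \land \lnot D) \lor (\lnot D \land A \land \lnot C \land B) \lor (C \land A \land \lnot C \land \lnot C) \lor (C \land A \land \lnot C \land \lnot D) \lor (C \land A \land \lnot C \land B) \lor D   — distribute \land over \lor
⇔ (\lnot D \land A \land \lnot C) \lor D   — simplify

(\lnot D \land A \land \lnot C) \lor D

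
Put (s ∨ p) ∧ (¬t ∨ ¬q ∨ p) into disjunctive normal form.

(s ∧ ¬t) ∨ (s ∧ ¬q) ∨ p

(s ∨ p) ∧ (¬t ∨ ¬q ∨ p)
≡ (s ∧ ¬t) ∨ (s ∧ ¬q) ∨ (s ∧ p) ∨ (p ∧ ¬t) ∨ (p ∧ ¬q) ∨ (p ∧ p)   [distribute ∧ over ∨]
≡ (s ∧ ¬t) ∨ (s ∧ ¬q) ∨ p   [simplify]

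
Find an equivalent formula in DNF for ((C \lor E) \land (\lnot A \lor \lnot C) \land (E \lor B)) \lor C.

((C \lor E) \land (\lnot A \lor \lnot C) \land (E \lor B)) \lor C
≡ (C \land \lnot A \land E) \lor (C \land \lnot A \land B) \lor (C \land \lnot C \land E) \lor (C \land \lnot C \land B) \lor (E \land \lnot A \land E) \lor (E \land \lnot A \land B) \lor (E \land \lnot C \land E) \lor (E \land \lnot C \land B) \lor C   (distribute \land over \lor)
≡ (E \land \lnot A) \lor (E \land \lnot C) \lor C   (simplify)

(E \land \lnot A) \lor (E \land \lnot C) \lor C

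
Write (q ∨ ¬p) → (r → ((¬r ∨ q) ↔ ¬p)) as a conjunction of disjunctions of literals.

(q ∨ ¬p) → (r → ((¬r ∨ q) ↔ ¬p))
≡ ¬(q ∨ ¬p) ∨ (r → ((¬r ∨ q) ↔ ¬p))   [eliminate →]
≡ ¬(q ∨ ¬p) ∨ ¬r ∨ ((¬r ∨ q) ↔ ¬p)   [eliminate →]
≡ ¬(q ∨ ¬p) ∨ ¬r ∨ (((¬r ∨ q) → ¬p) ∧ (¬p → (¬r ∨ q)))   [eliminate ↔]
≡ ¬(q ∨ ¬p) ∨ ¬r ∨ ((¬(¬r ∨ q) ∨ ¬p) ∧ (¬p → (¬r ∨ q)))   [eliminate →]
≡ ¬(q ∨ ¬p) ∨ ¬r ∨ ((¬(¬r ∨ q) ∨ ¬p) ∧ (¬¬p ∨ ¬r ∨ q))   [eliminate →]
≡ (¬q ∧ ¬¬p) ∨ ¬r ∨ ((¬(¬r ∨ q) ∨ ¬p) ∧ (¬¬p ∨ ¬r ∨ q))   [De Morgan]
≡ (¬q ∧ p) ∨ ¬r ∨ ((¬(¬r ∨ q) ∨ ¬p) ∧ (¬¬p ∨ ¬r ∨ q))   [double negation]
≡ (¬q ∧ p) ∨ ¬r ∨ (((¬¬r ∧ ¬q) ∨ ¬p) ∧ (¬¬p ∨ ¬r ∨ q))   [De Morgan]
≡ (¬q ∧ p) ∨ ¬r ∨ (((r ∧ ¬q) ∨ ¬p) ∧ (¬¬p ∨ ¬r ∨ q))   [double negation]
≡ (¬q ∧ p) ∨ ¬r ∨ (((r ∧ ¬q) ∨ ¬p) ∧ (p ∨ ¬r ∨ q))   [double negation]
≡ (¬q ∨ ¬r ∨ r ∨ ¬p) ∧ (¬q ∨ ¬r ∨ ¬q ∨ ¬p) ∧ (¬q ∨ ¬r ∨ p ∨ ¬r ∨ q) ∧ (p ∨ ¬r ∨ r ∨ ¬p) ∧ (p ∨ ¬r ∨ ¬q ∨ ¬p) ∧ (p ∨ ¬r ∨ p ∨ ¬r ∨ q)   [distribute ∨ over ∧]
≡ (¬q ∨ ¬r ∨ ¬p) ∧ (p ∨ ¬r ∨ q)   [simplify]

(¬q ∨ ¬r ∨ ¬p) ∧ (p ∨ ¬r ∨ q)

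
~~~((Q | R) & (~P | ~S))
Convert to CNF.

(~Q | P) & (~Q | S) & (~R | P) & (~R | S)

~~~((Q | R) & (~P | ~S))
⇔ ~((Q | R) & (~P | ~S))
⇔ ~(Q | R) | ~(~P | ~S)
⇔ (~Q & ~R) | ~(~P | ~S)
⇔ (~Q & ~R) | (~~P & ~~S)
⇔ (~Q & ~R) | (P & ~~S)
⇔ (~Q & ~R) | (P & S)
⇔ (~Q | P) & (~Q | S) & (~R | P) & (~R | S)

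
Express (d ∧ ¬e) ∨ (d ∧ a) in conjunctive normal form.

d ∧ (¬e ∨ a)

(d ∧ ¬e) ∨ (d ∧ a)
≡ (d ∨ d) ∧ (d ∨ a) ∧ (¬e ∨ d) ∧ (¬e ∨ a)   — distribute ∨ over ∧
≡ d ∧ (¬e ∨ a)   — simplify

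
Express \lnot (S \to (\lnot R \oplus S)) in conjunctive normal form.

S \land (\lnot S \lor \lnot R)

\lnot (S \to (\lnot R \oplus S))
= \lnot (\lnot S \lor (\lnot R \oplus S))   (eliminate \to)
= \lnot (\lnot S \lor ((\lnot R \lor S) \land \lnot (\lnot R \land S)))   (expand \oplus)
= \lnot \lnot S \land \lnot ((\lnot R \lor S) \land \lnot (\lnot R \land S))   (De Morgan)
= S \land \lnot ((\lnot R \lor S) \land \lnot (\lnot R \land S))   (double negation)
= S \land (\lnot (\lnot R \lor S) \lor \lnot \lnot (\lnot R \land S))   (De Morgan)
= S \land ((\lnot \lnot R \land \lnot S) \lor \lnot \lnot (\lnot R \land S))   (De Morgan)
= S \land ((R \land \lnot S) \lor \lnot \lnot (\lnot R \land S))   (double negation)
= S \land ((R \land \lnot S) \lor (\lnot R \land S))   (double negation)
= S \land (R \lor \lnot R) \land (R \lor S) \land (\lnot S \lor \lnot R) \land (\lnot S \lor S)   (distribute \lor over \land)
= S \land (\lnot S \lor \lnot R)   (simplify)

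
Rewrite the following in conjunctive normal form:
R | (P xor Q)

R | (P xor Q)
⇔ R | ((P | Q) & ~(P & Q))   [expand xor]
⇔ R | ((P | Q) & (~P | ~Q))   [De Morgan]
⇔ (R | P | Q) & (R | ~P | ~Q)   [distribute | over &]

(R | P | Q) & (R | ~P | ~Q)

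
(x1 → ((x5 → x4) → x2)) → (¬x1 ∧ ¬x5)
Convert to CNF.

(x1 → ((x5 → x4) → x2)) → (¬x1 ∧ ¬x5)
≡ ¬(x1 → ((x5 → x4) → x2)) ∨ (¬x1 ∧ ¬x5)   [eliminate →]
≡ ¬(¬x1 ∨ ((x5 → x4) → x2)) ∨ (¬x1 ∧ ¬x5)   [eliminate →]
≡ ¬(¬x1 ∨ ¬(x5 → x4) ∨ x2) ∨ (¬x1 ∧ ¬x5)   [eliminate →]
≡ ¬(¬x1 ∨ ¬(¬x5 ∨ x4) ∨ x2) ∨ (¬x1 ∧ ¬x5)   [eliminate →]
≡ (¬¬x1 ∧ ¬¬(¬x5 ∨ x4) ∧ ¬x2) ∨ (¬x1 ∧ ¬x5)   [De Morgan]
≡ (x1 ∧ ¬¬(¬x5 ∨ x4) ∧ ¬x2) ∨ (¬x1 ∧ ¬x5)   [double negation]
≡ (x1 ∧ (¬x5 ∨ x4) ∧ ¬x2) ∨ (¬x1 ∧ ¬x5)   [double negation]
≡ (x1 ∨ ¬x1) ∧ (x1 ∨ ¬x5) ∧ (¬x5 ∨ x4 ∨ ¬x1) ∧ (¬x5 ∨ x4 ∨ ¬x5) ∧ (¬x2 ∨ ¬x1) ∧ (¬x2 ∨ ¬x5)   [distribute ∨ over ∧]
≡ (x1 ∨ ¬x5) ∧ (¬x5 ∨ x4) ∧ (¬x2 ∨ ¬x1) ∧ (¬x2 ∨ ¬x5)   [simplify]

(x1 ∨ ¬x5) ∧ (¬x5 ∨ x4) ∧ (¬x2 ∨ ¬x1) ∧ (¬x2 ∨ ¬x5)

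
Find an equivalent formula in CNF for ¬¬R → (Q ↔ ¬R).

¬¬R → (Q ↔ ¬R)
= ¬¬¬R ∨ (Q ↔ ¬R)   (eliminate →)
= ¬¬¬R ∨ ((Q → ¬R) ∧ (¬R → Q))   (eliminate ↔)
= ¬¬¬R ∨ ((¬Q ∨ ¬R) ∧ (¬R → Q))   (eliminate →)
= ¬¬¬R ∨ ((¬Q ∨ ¬R) ∧ (¬¬R ∨ Q))   (eliminate →)
= ¬R ∨ ((¬Q ∨ ¬R) ∧ (¬¬R ∨ Q))   (double negation)
= ¬R ∨ ((¬Q ∨ ¬R) ∧ (R ∨ Q))   (double negation)
= (¬R ∨ ¬Q ∨ ¬R) ∧ (¬R ∨ R ∨ Q)   (distribute ∨ over ∧)
= ¬R ∨ ¬Q   (simplify)

¬R ∨ ¬Q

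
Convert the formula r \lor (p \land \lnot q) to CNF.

r \lor (p \land \lnot q)
⇔ (r \lor p) \land (r \lor \lnot q)   [distribute \lor over \land]

(r \lor p) \land (r \lor \lnot q)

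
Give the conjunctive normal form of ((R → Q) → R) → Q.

¬R ∨ Q

((R → Q) → R) → Q
= ¬((R → Q) → R) ∨ Q   [eliminate →]
= ¬(¬(R → Q) ∨ R) ∨ Q   [eliminate →]
= ¬(¬(¬R ∨ Q) ∨ R) ∨ Q   [eliminate →]
= (¬¬(¬R ∨ Q) ∧ ¬R) ∨ Q   [De Morgan]
= ((¬R ∨ Q) ∧ ¬R) ∨ Q   [double negation]
= (¬R ∨ Q ∨ Q) ∧ (¬R ∨ Q)   [distribute ∨ over ∧]
= ¬R ∨ Q   [simplify]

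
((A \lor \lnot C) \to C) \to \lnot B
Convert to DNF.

\lnot C \lor \lnot B

((A \lor \lnot C) \to C) \to \lnot B
⇔ \lnot ((A \lor \lnot C) \to C) \lor \lnot B   [eliminate \to]
⇔ \lnot (\lnot (A \lor \lnot C) \lor C) \lor \lnot B   [eliminate \to]
⇔ (\lnot \lnot (A \lor \lnot C) \land \lnot C) \lor \lnot B   [De Morgan]
⇔ ((A \lor \lnot C) \land \lnot C) \lor \lnot B   [double negation]
⇔ (A \land \lnot C) \lor (\lnot C \land \lnot C) \lor \lnot B   [distribute \land over \lor]
⇔ \lnot C \lor \lnot B   [simplify]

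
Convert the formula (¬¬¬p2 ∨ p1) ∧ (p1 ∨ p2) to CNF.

(¬p2 ∨ p1) ∧ (p1 ∨ p2)

(¬¬¬p2 ∨ p1) ∧ (p1 ∨ p2)
≡ (¬p2 ∨ p1) ∧ (p1 ∨ p2)   [double negation]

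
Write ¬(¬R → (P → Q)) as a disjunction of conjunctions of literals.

¬R ∧ P ∧ ¬Q

¬(¬R → (P → Q))
⇔ ¬(¬¬R ∨ (P → Q))   — eliminate →
⇔ ¬(¬¬R ∨ ¬P ∨ Q)   — eliminate →
⇔ ¬¬¬R ∧ ¬¬P ∧ ¬Q   — De Morgan
⇔ ¬R ∧ ¬¬P ∧ ¬Q   — double negation
⇔ ¬R ∧ P ∧ ¬Q   — double negation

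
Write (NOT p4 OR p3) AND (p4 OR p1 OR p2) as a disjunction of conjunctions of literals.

(NOT p4 AND p1) OR (NOT p4 AND p2) OR (p3 AND p4) OR (p3 AND p1) OR (p3 AND p2)

(NOT p4 OR p3) AND (p4 OR p1 OR p2)
≡ (NOT p4 AND p4) OR (NOT p4 AND p1) OR (NOT p4 AND p2) OR (p3 AND p4) OR (p3 AND p1) OR (p3 AND p2)   (distribute AND over OR)
≡ (NOT p4 AND p1) OR (NOT p4 AND p2) OR (p3 AND p4) OR (p3 AND p1) OR (p3 AND p2)   (simplify)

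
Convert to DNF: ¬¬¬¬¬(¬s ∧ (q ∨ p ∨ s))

¬¬¬¬¬(¬s ∧ (q ∨ p ∨ s))
= ¬¬¬(¬s ∧ (q ∨ p ∨ s))   (double negation)
= ¬(¬s ∧ (q ∨ p ∨ s))   (double negation)
= ¬¬s ∨ ¬(q ∨ p ∨ s)   (De Morgan)
= s ∨ ¬(q ∨ p ∨ s)   (double negation)
= s ∨ ¬q ∧ ¬p ∧ ¬s   (De Morgan)

s ∨ ¬q ∧ ¬p ∧ ¬s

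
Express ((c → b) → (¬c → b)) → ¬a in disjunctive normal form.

((c → b) → (¬c → b)) → ¬a
⇔ ¬((c → b) → (¬c → b)) ∨ ¬a   [eliminate →]
⇔ ¬(¬(c → b) ∨ (¬c → b)) ∨ ¬a   [eliminate →]
⇔ ¬(¬(¬c ∨ b) ∨ (¬c → b)) ∨ ¬a   [eliminate →]
⇔ ¬(¬(¬c ∨ b) ∨ ¬¬c ∨ b) ∨ ¬a   [eliminate →]
⇔ (¬¬(¬c ∨ b) ∧ ¬¬¬c ∧ ¬b) ∨ ¬a   [De Morgan]
⇔ ((¬c ∨ b) ∧ ¬¬¬c ∧ ¬b) ∨ ¬a   [double negation]
⇔ ((¬c ∨ b) ∧ ¬c ∧ ¬b) ∨ ¬a   [double negation]
⇔ (¬c ∧ ¬c ∧ ¬b) ∨ (b ∧ ¬c ∧ ¬b) ∨ ¬a   [distribute ∧ over ∨]
⇔ (¬c ∧ ¬b) ∨ ¬a   [simplify]

(¬c ∧ ¬b) ∨ ¬a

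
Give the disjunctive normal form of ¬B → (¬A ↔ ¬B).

¬B → (¬A ↔ ¬B)
≡ ¬¬B ∨ (¬A ↔ ¬B)   (eliminate →)
≡ ¬¬B ∨ (¬A → ¬B) ∧ (¬B → ¬A)   (eliminate ↔)
≡ ¬¬B ∨ (¬¬A ∨ ¬B) ∧ (¬B → ¬A)   (eliminate →)
≡ ¬¬B ∨ (¬¬A ∨ ¬B) ∧ (¬¬B ∨ ¬A)   (eliminate →)
≡ B ∨ (¬¬A ∨ ¬B) ∧ (¬¬B ∨ ¬A)   (double negation)
≡ B ∨ (A ∨ ¬B) ∧ (¬¬B ∨ ¬A)   (double negation)
≡ B ∨ (A ∨ ¬B) ∧ (B ∨ ¬A)   (double negation)
≡ B ∨ A ∧ B ∨ A ∧ ¬A ∨ ¬B ∧ B ∨ ¬B ∧ ¬A   (distribute ∧ over ∨)
≡ B ∨ ¬B ∧ ¬A   (simplify)

B ∨ ¬B ∧ ¬A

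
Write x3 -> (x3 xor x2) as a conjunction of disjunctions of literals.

~x3 | ~x2

x3 -> (x3 xor x2)
= ~x3 | (x3 xor x2)   [eliminate ->]
= ~x3 | ((x3 | x2) & ~(x3 & x2))   [expand xor]
= ~x3 | ((x3 | x2) & (~x3 | ~x2))   [De Morgan]
= (~x3 | x3 | x2) & (~x3 | ~x3 | ~x2)   [distribute | over &]
= ~x3 | ~x2   [simplify]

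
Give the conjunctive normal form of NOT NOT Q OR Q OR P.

Q OR P

NOT NOT Q OR Q OR P
≡ Q OR Q OR P
≡ Q OR P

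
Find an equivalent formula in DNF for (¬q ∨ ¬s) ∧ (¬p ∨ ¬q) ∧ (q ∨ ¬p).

(¬q ∧ ¬p) ∨ (¬s ∧ ¬p)

(¬q ∨ ¬s) ∧ (¬p ∨ ¬q) ∧ (q ∨ ¬p)
⇔ (¬q ∧ ¬p ∧ q) ∨ (¬q ∧ ¬p ∧ ¬p) ∨ (¬q ∧ ¬q ∧ q) ∨ (¬q ∧ ¬q ∧ ¬p) ∨ (¬s ∧ ¬p ∧ q) ∨ (¬s ∧ ¬p ∧ ¬p) ∨ (¬s ∧ ¬q ∧ q) ∨ (¬s ∧ ¬q ∧ ¬p)   [distribute ∧ over ∨]
⇔ (¬q ∧ ¬p) ∨ (¬s ∧ ¬p)   [simplify]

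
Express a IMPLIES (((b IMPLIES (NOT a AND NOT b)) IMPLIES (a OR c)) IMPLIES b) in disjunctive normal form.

NOT a OR b

a IMPLIES (((b IMPLIES (NOT a AND NOT b)) IMPLIES (a OR c)) IMPLIES b)
⇔ NOT a OR (((b IMPLIES (NOT a AND NOT b)) IMPLIES (a OR c)) IMPLIES b)   [eliminate IMPLIES]
⇔ NOT a OR NOT ((b IMPLIES (NOT a AND NOT b)) IMPLIES (a OR c)) OR b   [eliminate IMPLIES]
⇔ NOT a OR NOT (NOT (b IMPLIES (NOT a AND NOT b)) OR a OR c) OR b   [eliminate IMPLIES]
⇔ NOT a OR NOT (NOT (NOT b OR (NOT a AND NOT b)) OR a OR c) OR b   [eliminate IMPLIES]
⇔ NOT a OR (NOT NOT (NOT b OR (NOT a AND NOT b)) AND NOT a AND NOT c) OR b   [De Morgan]
⇔ NOT a OR ((NOT b OR (NOT a AND NOT b)) AND NOT a AND NOT c) OR b   [double negation]
⇔ NOT a OR (NOT b AND NOT a AND NOT c) OR (NOT a AND NOT b AND NOT a AND NOT c) OR b   [distribute AND over OR]
⇔ NOT a OR b   [simplify]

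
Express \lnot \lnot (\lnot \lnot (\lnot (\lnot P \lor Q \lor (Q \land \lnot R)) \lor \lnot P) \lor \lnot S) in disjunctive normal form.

\lnot \lnot (\lnot \lnot (\lnot (\lnot P \lor Q \lor (Q \land \lnot R)) \lor \lnot P) \lor \lnot S)
= \lnot \lnot (\lnot (\lnot P \lor Q \lor (Q \land \lnot R)) \lor \lnot P) \lor \lnot S   [double negation]
= \lnot (\lnot P \lor Q \lor (Q \land \lnot R)) \lor \lnot P \lor \lnot S   [double negation]
= (\lnot \lnot P \land \lnot Q \land \lnot (Q \land \lnot R)) \lor \lnot P \lor \lnot S   [De Morgan]
= (P \land \lnot Q \land \lnot (Q \land \lnot R)) \lor \lnot P \lor \lnot S   [double negation]
= (P \land \lnot Q \land (\lnot Q \lor \lnot \lnot R)) \lor \lnot P \lor \lnot S   [De Morgan]
= (P \land \lnot Q \land (\lnot Q \lor R)) \lor \lnot P \lor \lnot S   [double negation]
= (P \land \lnot Q \land \lnot Q) \lor (P \land \lnot Q \land R) \lor \lnot P \lor \lnot S   [distribute \land over \lor]
= (P \land \lnot Q) \lor \lnot P \lor \lnot S   [simplify]

(P \land \lnot Q) \lor \lnot P \lor \lnot S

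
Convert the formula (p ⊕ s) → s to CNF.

¬p ∨ s

(p ⊕ s) → s
≡ ¬(p ⊕ s) ∨ s   [eliminate →]
≡ ¬((p ∨ s) ∧ ¬(p ∧ s)) ∨ s   [expand ⊕]
≡ ¬(p ∨ s) ∨ ¬¬(p ∧ s) ∨ s   [De Morgan]
≡ (¬p ∧ ¬s) ∨ ¬¬(p ∧ s) ∨ s   [De Morgan]
≡ (¬p ∧ ¬s) ∨ (p ∧ s) ∨ s   [double negation]
≡ (¬p ∨ p ∨ s) ∧ (¬p ∨ s ∨ s) ∧ (¬s ∨ p ∨ s) ∧ (¬s ∨ s ∨ s)   [distribute ∨ over ∧]
≡ ¬p ∨ s   [simplify]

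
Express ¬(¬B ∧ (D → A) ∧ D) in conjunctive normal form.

¬(¬B ∧ (D → A) ∧ D)
⇔ ¬(¬B ∧ (¬D ∨ A) ∧ D)   [eliminate →]
⇔ ¬¬B ∨ ¬(¬D ∨ A) ∨ ¬D   [De Morgan]
⇔ B ∨ ¬(¬D ∨ A) ∨ ¬D   [double negation]
⇔ B ∨ (¬¬D ∧ ¬A) ∨ ¬D   [De Morgan]
⇔ B ∨ (D ∧ ¬A) ∨ ¬D   [double negation]
⇔ (B ∨ D ∨ ¬D) ∧ (B ∨ ¬A ∨ ¬D)   [distribute ∨ over ∧]
⇔ B ∨ ¬A ∨ ¬D   [simplify]

B ∨ ¬A ∨ ¬D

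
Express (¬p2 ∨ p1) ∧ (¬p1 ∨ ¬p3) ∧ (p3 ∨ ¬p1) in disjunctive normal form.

(¬p2 ∨ p1) ∧ (¬p1 ∨ ¬p3) ∧ (p3 ∨ ¬p1)
≡ (¬p2 ∧ ¬p1 ∧ p3) ∨ (¬p2 ∧ ¬p1 ∧ ¬p1) ∨ (¬p2 ∧ ¬p3 ∧ p3) ∨ (¬p2 ∧ ¬p3 ∧ ¬p1) ∨ (p1 ∧ ¬p1 ∧ p3) ∨ (p1 ∧ ¬p1 ∧ ¬p1) ∨ (p1 ∧ ¬p3 ∧ p3) ∨ (p1 ∧ ¬p3 ∧ ¬p1)   [distribute ∧ over ∨]
≡ ¬p2 ∧ ¬p1   [simplify]

¬p2 ∧ ¬p1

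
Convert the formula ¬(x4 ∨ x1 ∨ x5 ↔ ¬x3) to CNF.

(x4 ∨ x1 ∨ x5 ∨ ¬x3) ∧ (x3 ∨ ¬x4) ∧ (x3 ∨ ¬x1) ∧ (x3 ∨ ¬x5)

¬(x4 ∨ x1 ∨ x5 ↔ ¬x3)
⇔ ¬((x4 ∨ x1 ∨ x5 → ¬x3) ∧ (¬x3 → x4 ∨ x1 ∨ x5))   [eliminate ↔]
⇔ ¬((¬(x4 ∨ x1 ∨ x5) ∨ ¬x3) ∧ (¬x3 → x4 ∨ x1 ∨ x5))   [eliminate →]
⇔ ¬((¬(x4 ∨ x1 ∨ x5) ∨ ¬x3) ∧ (¬¬x3 ∨ x4 ∨ x1 ∨ x5))   [eliminate →]
⇔ ¬(¬(x4 ∨ x1 ∨ x5) ∨ ¬x3) ∨ ¬(¬¬x3 ∨ x4 ∨ x1 ∨ x5)   [De Morgan]
⇔ ¬¬(x4 ∨ x1 ∨ x5) ∧ ¬¬x3 ∨ ¬(¬¬x3 ∨ x4 ∨ x1 ∨ x5)   [De Morgan]
⇔ (x4 ∨ x1 ∨ x5) ∧ ¬¬x3 ∨ ¬(¬¬x3 ∨ x4 ∨ x1 ∨ x5)   [double negation]
⇔ (x4 ∨ x1 ∨ x5) ∧ x3 ∨ ¬(¬¬x3 ∨ x4 ∨ x1 ∨ x5)   [double negation]
⇔ (x4 ∨ x1 ∨ x5) ∧ x3 ∨ ¬¬¬x3 ∧ ¬x4 ∧ ¬x1 ∧ ¬x5   [De Morgan]
⇔ (x4 ∨ x1 ∨ x5) ∧ x3 ∨ ¬x3 ∧ ¬x4 ∧ ¬x1 ∧ ¬x5   [double negation]
⇔ (x4 ∨ x1 ∨ x5 ∨ ¬x3) ∧ (x4 ∨ x1 ∨ x5 ∨ ¬x4) ∧ (x4 ∨ x1 ∨ x5 ∨ ¬x1) ∧ (x4 ∨ x1 ∨ x5 ∨ ¬x5) ∧ (x3 ∨ ¬x3) ∧ (x3 ∨ ¬x4) ∧ (x3 ∨ ¬x1) ∧ (x3 ∨ ¬x5)   [distribute ∨ over ∧]
⇔ (x4 ∨ x1 ∨ x5 ∨ ¬x3) ∧ (x3 ∨ ¬x4) ∧ (x3 ∨ ¬x1) ∧ (x3 ∨ ¬x5)   [simplify]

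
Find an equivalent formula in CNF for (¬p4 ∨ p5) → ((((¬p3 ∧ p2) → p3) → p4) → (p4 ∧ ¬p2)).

(p4 ∨ p3 ∨ ¬p2) ∧ (¬p5 ∨ p3 ∨ ¬p2) ∧ (¬p5 ∨ ¬p4 ∨ ¬p2)

(¬p4 ∨ p5) → ((((¬p3 ∧ p2) → p3) → p4) → (p4 ∧ ¬p2))
⇔ ¬(¬p4 ∨ p5) ∨ ((((¬p3 ∧ p2) → p3) → p4) → (p4 ∧ ¬p2))   (eliminate →)
⇔ ¬(¬p4 ∨ p5) ∨ ¬(((¬p3 ∧ p2) → p3) → p4) ∨ (p4 ∧ ¬p2)   (eliminate →)
⇔ ¬(¬p4 ∨ p5) ∨ ¬(¬((¬p3 ∧ p2) → p3) ∨ p4) ∨ (p4 ∧ ¬p2)   (eliminate →)
⇔ ¬(¬p4 ∨ p5) ∨ ¬(¬(¬(¬p3 ∧ p2) ∨ p3) ∨ p4) ∨ (p4 ∧ ¬p2)   (eliminate →)
⇔ (¬¬p4 ∧ ¬p5) ∨ ¬(¬(¬(¬p3 ∧ p2) ∨ p3) ∨ p4) ∨ (p4 ∧ ¬p2)   (De Morgan)
⇔ (p4 ∧ ¬p5) ∨ ¬(¬(¬(¬p3 ∧ p2) ∨ p3) ∨ p4) ∨ (p4 ∧ ¬p2)   (double negation)
⇔ (p4 ∧ ¬p5) ∨ (¬¬(¬(¬p3 ∧ p2) ∨ p3) ∧ ¬p4) ∨ (p4 ∧ ¬p2)   (De Morgan)
⇔ (p4 ∧ ¬p5) ∨ ((¬(¬p3 ∧ p2) ∨ p3) ∧ ¬p4) ∨ (p4 ∧ ¬p2)   (double negation)
⇔ (p4 ∧ ¬p5) ∨ ((¬¬p3 ∨ ¬p2 ∨ p3) ∧ ¬p4) ∨ (p4 ∧ ¬p2)   (De Morgan)
⇔ (p4 ∧ ¬p5) ∨ ((p3 ∨ ¬p2 ∨ p3) ∧ ¬p4) ∨ (p4 ∧ ¬p2)   (double negation)
⇔ (p4 ∨ p3 ∨ ¬p2 ∨ p3 ∨ p4) ∧ (p4 ∨ p3 ∨ ¬p2 ∨ p3 ∨ ¬p2) ∧ (p4 ∨ ¬p4 ∨ p4) ∧ (p4 ∨ ¬p4 ∨ ¬p2) ∧ (¬p5 ∨ p3 ∨ ¬p2 ∨ p3 ∨ p4) ∧ (¬p5 ∨ p3 ∨ ¬p2 ∨ p3 ∨ ¬p2) ∧ (¬p5 ∨ ¬p4 ∨ p4) ∧ (¬p5 ∨ ¬p4 ∨ ¬p2)   (distribute ∨ over ∧)
⇔ (p4 ∨ p3 ∨ ¬p2) ∧ (¬p5 ∨ p3 ∨ ¬p2) ∧ (¬p5 ∨ ¬p4 ∨ ¬p2)   (simplify)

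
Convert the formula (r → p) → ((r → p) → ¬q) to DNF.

(r ∧ ¬p) ∨ ¬q

(r → p) → ((r → p) → ¬q)
⇔ ¬(r → p) ∨ ((r → p) → ¬q)   — eliminate →
⇔ ¬(¬r ∨ p) ∨ ((r → p) → ¬q)   — eliminate →
⇔ ¬(¬r ∨ p) ∨ ¬(r → p) ∨ ¬q   — eliminate →
⇔ ¬(¬r ∨ p) ∨ ¬(¬r ∨ p) ∨ ¬q   — eliminate →
⇔ (¬¬r ∧ ¬p) ∨ ¬(¬r ∨ p) ∨ ¬q   — De Morgan
⇔ (r ∧ ¬p) ∨ ¬(¬r ∨ p) ∨ ¬q   — double negation
⇔ (r ∧ ¬p) ∨ (¬¬r ∧ ¬p) ∨ ¬q   — De Morgan
⇔ (r ∧ ¬p) ∨ (r ∧ ¬p) ∨ ¬q   — double negation
⇔ (r ∧ ¬p) ∨ ¬q   — simplify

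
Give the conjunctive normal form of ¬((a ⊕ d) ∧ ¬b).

(¬a ∨ d ∨ b) ∧ (¬d ∨ a ∨ b)

¬((a ⊕ d) ∧ ¬b)
= ¬((a ∨ d) ∧ ¬(a ∧ d) ∧ ¬b)   [expand ⊕]
= ¬(a ∨ d) ∨ ¬¬(a ∧ d) ∨ ¬¬b   [De Morgan]
= (¬a ∧ ¬d) ∨ ¬¬(a ∧ d) ∨ ¬¬b   [De Morgan]
= (¬a ∧ ¬d) ∨ (a ∧ d) ∨ ¬¬b   [double negation]
= (¬a ∧ ¬d) ∨ (a ∧ d) ∨ b   [double negation]
= (¬a ∨ a ∨ b) ∧ (¬a ∨ d ∨ b) ∧ (¬d ∨ a ∨ b) ∧ (¬d ∨ d ∨ b)   [distribute ∨ over ∧]
= (¬a ∨ d ∨ b) ∧ (¬d ∨ a ∨ b)   [simplify]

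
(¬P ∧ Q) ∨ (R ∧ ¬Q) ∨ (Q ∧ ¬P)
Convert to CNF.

(¬P ∨ R) ∧ (¬P ∨ ¬Q) ∧ (Q ∨ R)

(¬P ∧ Q) ∨ (R ∧ ¬Q) ∨ (Q ∧ ¬P)
≡ (¬P ∨ R ∨ Q) ∧ (¬P ∨ R ∨ ¬P) ∧ (¬P ∨ ¬Q ∨ Q) ∧ (¬P ∨ ¬Q ∨ ¬P) ∧ (Q ∨ R ∨ Q) ∧ (Q ∨ R ∨ ¬P) ∧ (Q ∨ ¬Q ∨ Q) ∧ (Q ∨ ¬Q ∨ ¬P)   (distribute ∨ over ∧)
≡ (¬P ∨ R) ∧ (¬P ∨ ¬Q) ∧ (Q ∨ R)   (simplify)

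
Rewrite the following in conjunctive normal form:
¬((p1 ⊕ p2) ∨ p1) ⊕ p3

(¬p2 ∨ p1 ∨ p3) ∧ (¬p1 ∨ p3) ∧ (p1 ∨ p2 ∨ ¬p3)

¬((p1 ⊕ p2) ∨ p1) ⊕ p3
= (¬((p1 ⊕ p2) ∨ p1) ∨ p3) ∧ ¬(¬((p1 ⊕ p2) ∨ p1) ∧ p3)
= (¬((p1 ∨ p2) ∧ ¬(p1 ∧ p2) ∨ p1) ∨ p3) ∧ ¬(¬((p1 ⊕ p2) ∨ p1) ∧ p3)
= (¬((p1 ∨ p2) ∧ ¬(p1 ∧ p2) ∨ p1) ∨ p3) ∧ ¬(¬((p1 ∨ p2) ∧ ¬(p1 ∧ p2) ∨ p1) ∧ p3)
= (¬((p1 ∨ p2) ∧ ¬(p1 ∧ p2)) ∧ ¬p1 ∨ p3) ∧ ¬(¬((p1 ∨ p2) ∧ ¬(p1 ∧ p2) ∨ p1) ∧ p3)
= ((¬(p1 ∨ p2) ∨ ¬¬(p1 ∧ p2)) ∧ ¬p1 ∨ p3) ∧ ¬(¬((p1 ∨ p2) ∧ ¬(p1 ∧ p2) ∨ p1) ∧ p3)
= ((¬p1 ∧ ¬p2 ∨ ¬¬(p1 ∧ p2)) ∧ ¬p1 ∨ p3) ∧ ¬(¬((p1 ∨ p2) ∧ ¬(p1 ∧ p2) ∨ p1) ∧ p3)
= ((¬p1 ∧ ¬p2 ∨ p1 ∧ p2) ∧ ¬p1 ∨ p3) ∧ ¬(¬((p1 ∨ p2) ∧ ¬(p1 ∧ p2) ∨ p1) ∧ p3)
= ((¬p1 ∧ ¬p2 ∨ p1 ∧ p2) ∧ ¬p1 ∨ p3) ∧ (¬¬((p1 ∨ p2) ∧ ¬(p1 ∧ p2) ∨ p1) ∨ ¬p3)
= ((¬p1 ∧ ¬p2 ∨ p1 ∧ p2) ∧ ¬p1 ∨ p3) ∧ ((p1 ∨ p2) ∧ ¬(p1 ∧ p2) ∨ p1 ∨ ¬p3)
= ((¬p1 ∧ ¬p2 ∨ p1 ∧ p2) ∧ ¬p1 ∨ p3) ∧ ((p1 ∨ p2) ∧ (¬p1 ∨ ¬p2) ∨ p1 ∨ ¬p3)
= (¬p1 ∨ p1 ∨ p3) ∧ (¬p1 ∨ p2 ∨ p3) ∧ (¬p2 ∨ p1 ∨ p3) ∧ (¬p2 ∨ p2 ∨ p3) ∧ (¬p1 ∨ p3) ∧ (p1 ∨ p2 ∨ p1 ∨ ¬p3) ∧ (¬p1 ∨ ¬p2 ∨ p1 ∨ ¬p3)
= (¬p2 ∨ p1 ∨ p3) ∧ (¬p1 ∨ p3) ∧ (p1 ∨ p2 ∨ ¬p3)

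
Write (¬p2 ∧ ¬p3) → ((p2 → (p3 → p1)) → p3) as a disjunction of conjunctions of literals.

p2 ∨ p3

(¬p2 ∧ ¬p3) → ((p2 → (p3 → p1)) → p3)
⇔ ¬(¬p2 ∧ ¬p3) ∨ ((p2 → (p3 → p1)) → p3)   (eliminate →)
⇔ ¬(¬p2 ∧ ¬p3) ∨ ¬(p2 → (p3 → p1)) ∨ p3   (eliminate →)
⇔ ¬(¬p2 ∧ ¬p3) ∨ ¬(¬p2 ∨ (p3 → p1)) ∨ p3   (eliminate →)
⇔ ¬(¬p2 ∧ ¬p3) ∨ ¬(¬p2 ∨ ¬p3 ∨ p1) ∨ p3   (eliminate →)
⇔ ¬¬p2 ∨ ¬¬p3 ∨ ¬(¬p2 ∨ ¬p3 ∨ p1) ∨ p3   (De Morgan)
⇔ p2 ∨ ¬¬p3 ∨ ¬(¬p2 ∨ ¬p3 ∨ p1) ∨ p3   (double negation)
⇔ p2 ∨ p3 ∨ ¬(¬p2 ∨ ¬p3 ∨ p1) ∨ p3   (double negation)
⇔ p2 ∨ p3 ∨ (¬¬p2 ∧ ¬¬p3 ∧ ¬p1) ∨ p3   (De Morgan)
⇔ p2 ∨ p3 ∨ (p2 ∧ ¬¬p3 ∧ ¬p1) ∨ p3   (double negation)
⇔ p2 ∨ p3 ∨ (p2 ∧ p3 ∧ ¬p1) ∨ p3   (double negation)
⇔ p2 ∨ p3   (simplify)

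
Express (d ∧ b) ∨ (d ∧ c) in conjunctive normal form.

(d ∧ b) ∨ (d ∧ c)
≡ (d ∨ d) ∧ (d ∨ c) ∧ (b ∨ d) ∧ (b ∨ c)   [distribute ∨ over ∧]
≡ d ∧ (b ∨ c)   [simplify]

d ∧ (b ∨ c)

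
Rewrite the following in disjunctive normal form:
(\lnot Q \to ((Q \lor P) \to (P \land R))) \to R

(\lnot Q \land P \land \lnot R) \lor R

(\lnot Q \to ((Q \lor P) \to (P \land R))) \to R
≡ \lnot (\lnot Q \to ((Q \lor P) \to (P \land R))) \lor R
≡ \lnot (\lnot \lnot Q \lor ((Q \lor P) \to (P \land R))) \lor R
≡ \lnot (\lnot \lnot Q \lor \lnot (Q \lor P) \lor (P \land R)) \lor R
≡ (\lnot \lnot \lnot Q \land \lnot \lnot (Q \lor P) \land \lnot (P \land R)) \lor R
≡ (\lnot Q \land \lnot \lnot (Q \lor P) \land \lnot (P \land R)) \lor R
≡ (\lnot Q \land (Q \lor P) \land \lnot (P \land R)) \lor R
≡ (\lnot Q \land (Q \lor P) \land (\lnot P \lor \lnot R)) \lor R
≡ (\lnot Q \land Q \land \lnot P) \lor (\lnot Q \land Q \land \lnot R) \lor (\lnot Q \land P \land \lnot P) \lor (\lnot Q \land P \land \lnot R) \lor R
≡ (\lnot Q \land P \land \lnot R) \lor R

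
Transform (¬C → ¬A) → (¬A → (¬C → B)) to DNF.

(¬C → ¬A) → (¬A → (¬C → B))
= ¬(¬C → ¬A) ∨ (¬A → (¬C → B))   [eliminate →]
= ¬(¬¬C ∨ ¬A) ∨ (¬A → (¬C → B))   [eliminate →]
= ¬(¬¬C ∨ ¬A) ∨ ¬¬A ∨ (¬C → B)   [eliminate →]
= ¬(¬¬C ∨ ¬A) ∨ ¬¬A ∨ ¬¬C ∨ B   [eliminate →]
= (¬¬¬C ∧ ¬¬A) ∨ ¬¬A ∨ ¬¬C ∨ B   [De Morgan]
= (¬C ∧ ¬¬A) ∨ ¬¬A ∨ ¬¬C ∨ B   [double negation]
= (¬C ∧ A) ∨ ¬¬A ∨ ¬¬C ∨ B   [double negation]
= (¬C ∧ A) ∨ A ∨ ¬¬C ∨ B   [double negation]
= (¬C ∧ A) ∨ A ∨ C ∨ B   [double negation]
= A ∨ C ∨ B   [simplify]

A ∨ C ∨ B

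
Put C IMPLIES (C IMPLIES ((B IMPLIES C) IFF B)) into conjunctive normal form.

C IMPLIES (C IMPLIES ((B IMPLIES C) IFF B))
≡ NOT C OR (C IMPLIES ((B IMPLIES C) IFF B))   — eliminate IMPLIES
≡ NOT C OR NOT C OR ((B IMPLIES C) IFF B)   — eliminate IMPLIES
≡ NOT C OR NOT C OR (((B IMPLIES C) IMPLIES B) AND (B IMPLIES (B IMPLIES C)))   — eliminate IFF
≡ NOT C OR NOT C OR ((NOT (B IMPLIES C) OR B) AND (B IMPLIES (B IMPLIES C)))   — eliminate IMPLIES
≡ NOT C OR NOT C OR ((NOT (NOT B OR C) OR B) AND (B IMPLIES (B IMPLIES C)))   — eliminate IMPLIES
≡ NOT C OR NOT C OR ((NOT (NOT B OR C) OR B) AND (NOT B OR (B IMPLIES C)))   — eliminate IMPLIES
≡ NOT C OR NOT C OR ((NOT (NOT B OR C) OR B) AND (NOT B OR NOT B OR C))   — eliminate IMPLIES
≡ NOT C OR NOT C OR (((NOT NOT B AND NOT C) OR B) AND (NOT B OR NOT B OR C))   — De Morgan
≡ NOT C OR NOT C OR (((B AND NOT C) OR B) AND (NOT B OR NOT B OR C))   — double negation
≡ (NOT C OR NOT C OR B OR B) AND (NOT C OR NOT C OR NOT C OR B) AND (NOT C OR NOT C OR NOT B OR NOT B OR C)   — distribute OR over AND
≡ NOT C OR B   — simplify

NOT C OR B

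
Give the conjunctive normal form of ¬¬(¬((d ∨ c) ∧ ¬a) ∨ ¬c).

¬¬(¬((d ∨ c) ∧ ¬a) ∨ ¬c)
⇔ ¬((d ∨ c) ∧ ¬a) ∨ ¬c   [double negation]
⇔ ¬(d ∨ c) ∨ ¬¬a ∨ ¬c   [De Morgan]
⇔ (¬d ∧ ¬c) ∨ ¬¬a ∨ ¬c   [De Morgan]
⇔ (¬d ∧ ¬c) ∨ a ∨ ¬c   [double negation]
⇔ (¬d ∨ a ∨ ¬c) ∧ (¬c ∨ a ∨ ¬c)   [distribute ∨ over ∧]
⇔ ¬c ∨ a   [simplify]

¬c ∨ a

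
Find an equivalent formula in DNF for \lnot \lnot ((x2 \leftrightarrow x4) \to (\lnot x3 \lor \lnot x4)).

\lnot \lnot ((x2 \leftrightarrow x4) \to (\lnot x3 \lor \lnot x4))
= \lnot \lnot (\lnot (x2 \leftrightarrow x4) \lor \lnot x3 \lor \lnot x4)   [eliminate \to]
= \lnot \lnot (\lnot ((x2 \to x4) \land (x4 \to x2)) \lor \lnot x3 \lor \lnot x4)   [eliminate \leftrightarrow]
= \lnot \lnot (\lnot ((\lnot x2 \lor x4) \land (x4 \to x2)) \lor \lnot x3 \lor \lnot x4)   [eliminate \to]
= \lnot \lnot (\lnot ((\lnot x2 \lor x4) \land (\lnot x4 \lor x2)) \lor \lnot x3 \lor \lnot x4)   [eliminate \to]
= \lnot ((\lnot x2 \lor x4) \land (\lnot x4 \lor x2)) \lor \lnot x3 \lor \lnot x4   [double negation]
= \lnot (\lnot x2 \lor x4) \lor \lnot (\lnot x4 \lor x2) \lor \lnot x3 \lor \lnot x4   [De Morgan]
= (\lnot \lnot x2 \land \lnot x4) \lor \lnot (\lnot x4 \lor x2) \lor \lnot x3 \lor \lnot x4   [De Morgan]
= (x2 \land \lnot x4) \lor \lnot (\lnot x4 \lor x2) \lor \lnot x3 \lor \lnot x4   [double negation]
= (x2 \land \lnot x4) \lor (\lnot \lnot x4 \land \lnot x2) \lor \lnot x3 \lor \lnot x4   [De Morgan]
= (x2 \land \lnot x4) \lor (x4 \land \lnot x2) \lor \lnot x3 \lor \lnot x4   [double negation]
= (x4 \land \lnot x2) \lor \lnot x3 \lor \lnot x4   [simplify]

(x4 \land \lnot x2) \lor \lnot x3 \lor \lnot x4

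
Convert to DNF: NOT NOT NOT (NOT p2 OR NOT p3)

NOT NOT NOT (NOT p2 OR NOT p3)
≡ NOT (NOT p2 OR NOT p3)   — double negation
≡ NOT NOT p2 AND NOT NOT p3   — De Morgan
≡ p2 AND NOT NOT p3   — double negation
≡ p2 AND p3   — double negation

p2 AND p3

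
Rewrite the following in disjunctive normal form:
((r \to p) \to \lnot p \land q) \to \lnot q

p \lor \lnot q

((r \to p) \to \lnot p \land q) \to \lnot q
≡ \lnot ((r \to p) \to \lnot p \land q) \lor \lnot q   [eliminate \to]
≡ \lnot (\lnot (r \to p) \lor \lnot p \land q) \lor \lnot q   [eliminate \to]
≡ \lnot (\lnot (\lnot r \lor p) \lor \lnot p \land q) \lor \lnot q   [eliminate \to]
≡ \lnot \lnot (\lnot r \lor p) \land \lnot (\lnot p \land q) \lor \lnot q   [De Morgan]
≡ (\lnot r \lor p) \land \lnot (\lnot p \land q) \lor \lnot q   [double negation]
≡ (\lnot r \lor p) \land (\lnot \lnot p \lor \lnot q) \lor \lnot q   [De Morgan]
≡ (\lnot r \lor p) \land (p \lor \lnot q) \lor \lnot q   [double negation]
≡ \lnot r \land p \lor \lnot r \land \lnot q \lor p \land p \lor p \land \lnot q \lor \lnot q   [distribute \land over \lor]
≡ p \lor \lnot q   [simplify]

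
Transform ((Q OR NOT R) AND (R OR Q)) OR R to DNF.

Q OR R

((Q OR NOT R) AND (R OR Q)) OR R
= (Q AND R) OR (Q AND Q) OR (NOT R AND R) OR (NOT R AND Q) OR R   [distribute AND over OR]
= Q OR R   [simplify]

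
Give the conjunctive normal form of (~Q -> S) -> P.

(~Q -> S) -> P
≡ ~(~Q -> S) | P   [eliminate ->]
≡ ~(~~Q | S) | P   [eliminate ->]
≡ (~~~Q & ~S) | P   [De Morgan]
≡ (~Q & ~S) | P   [double negation]
≡ (~Q | P) & (~S | P)   [distribute | over &]

(~Q | P) & (~S | P)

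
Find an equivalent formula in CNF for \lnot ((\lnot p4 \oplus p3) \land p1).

\lnot ((\lnot p4 \oplus p3) \land p1)
≡ \lnot ((\lnot p4 \lor p3) \land \lnot (\lnot p4 \land p3) \land p1)   (expand \oplus)
≡ \lnot (\lnot p4 \lor p3) \lor \lnot \lnot (\lnot p4 \land p3) \lor \lnot p1   (De Morgan)
≡ \lnot \lnot p4 \land \lnot p3 \lor \lnot \lnot (\lnot p4 \land p3) \lor \lnot p1   (De Morgan)
≡ p4 \land \lnot p3 \lor \lnot \lnot (\lnot p4 \land p3) \lor \lnot p1   (double negation)
≡ p4 \land \lnot p3 \lor \lnot p4 \land p3 \lor \lnot p1   (double negation)
≡ (p4 \lor \lnot p4 \lor \lnot p1) \land (p4 \lor p3 \lor \lnot p1) \land (\lnot p3 \lor \lnot p4 \lor \lnot p1) \land (\lnot p3 \lor p3 \lor \lnot p1)   (distribute \lor over \land)
≡ (p4 \lor p3 \lor \lnot p1) \land (\lnot p3 \lor \lnot p4 \lor \lnot p1)   (simplify)

(p4 \lor p3 \lor \lnot p1) \land (\lnot p3 \lor \lnot p4 \lor \lnot p1)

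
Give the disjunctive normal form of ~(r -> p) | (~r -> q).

r | q

~(r -> p) | (~r -> q)
= ~(~r | p) | (~r -> q)   [eliminate ->]
= ~(~r | p) | ~~r | q   [eliminate ->]
= (~~r & ~p) | ~~r | q   [De Morgan]
= (r & ~p) | ~~r | q   [double negation]
= (r & ~p) | r | q   [double negation]
= r | q   [simplify]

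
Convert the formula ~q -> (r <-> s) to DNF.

~q -> (r <-> s)
≡ ~~q | (r <-> s)   [eliminate ->]
≡ ~~q | ((r -> s) & (s -> r))   [eliminate <->]
≡ ~~q | ((~r | s) & (s -> r))   [eliminate ->]
≡ ~~q | ((~r | s) & (~s | r))   [eliminate ->]
≡ q | ((~r | s) & (~s | r))   [double negation]
≡ q | (~r & ~s) | (~r & r) | (s & ~s) | (s & r)   [distribute & over |]
≡ q | (~r & ~s) | (s & r)   [simplify]

q | (~r & ~s) | (s & r)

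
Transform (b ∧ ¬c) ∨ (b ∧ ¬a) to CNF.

b ∧ (¬c ∨ ¬a)

(b ∧ ¬c) ∨ (b ∧ ¬a)
≡ (b ∨ b) ∧ (b ∨ ¬a) ∧ (¬c ∨ b) ∧ (¬c ∨ ¬a)
≡ b ∧ (¬c ∨ ¬a)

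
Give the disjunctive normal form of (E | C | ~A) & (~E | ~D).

(E | C | ~A) & (~E | ~D)
≡ (E & ~E) | (E & ~D) | (C & ~E) | (C & ~D) | (~A & ~E) | (~A & ~D)   — distribute & over |
≡ (E & ~D) | (C & ~E) | (C & ~D) | (~A & ~E) | (~A & ~D)   — simplify

(E & ~D) | (C & ~E) | (C & ~D) | (~A & ~E) | (~A & ~D)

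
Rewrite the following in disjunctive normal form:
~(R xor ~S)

(~R & S) | (~S & R)

~(R xor ~S)
= ~((R & ~~S) | (~R & ~S))   [expand xor]
= ~(R & ~~S) & ~(~R & ~S)   [De Morgan]
= (~R | ~~~S) & ~(~R & ~S)   [De Morgan]
= (~R | ~S) & ~(~R & ~S)   [double negation]
= (~R | ~S) & (~~R | ~~S)   [De Morgan]
= (~R | ~S) & (R | ~~S)   [double negation]
= (~R | ~S) & (R | S)   [double negation]
= (~R & R) | (~R & S) | (~S & R) | (~S & S)   [distribute & over |]
= (~R & S) | (~S & R)   [simplify]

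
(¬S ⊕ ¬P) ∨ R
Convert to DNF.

(¬S ∧ P) ∨ (S ∧ ¬P) ∨ R

(¬S ⊕ ¬P) ∨ R
≡ (¬S ∧ ¬¬P) ∨ (¬¬S ∧ ¬P) ∨ R
≡ (¬S ∧ P) ∨ (¬¬S ∧ ¬P) ∨ R
≡ (¬S ∧ P) ∨ (S ∧ ¬P) ∨ R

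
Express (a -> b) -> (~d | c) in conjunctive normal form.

(a -> b) -> (~d | c)
= ~(a -> b) | ~d | c   (eliminate ->)
= ~(~a | b) | ~d | c   (eliminate ->)
= (~~a & ~b) | ~d | c   (De Morgan)
= (a & ~b) | ~d | c   (double negation)
= (a | ~d | c) & (~b | ~d | c)   (distribute | over &)

(a | ~d | c) & (~b | ~d | c)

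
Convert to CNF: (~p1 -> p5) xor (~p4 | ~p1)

(~p1 | p4) & (~p5 | p4) & (~p5 | p1)

(~p1 -> p5) xor (~p4 | ~p1)
≡ ((~p1 -> p5) | ~p4 | ~p1) & ~((~p1 -> p5) & (~p4 | ~p1))   [expand xor]
≡ (~~p1 | p5 | ~p4 | ~p1) & ~((~p1 -> p5) & (~p4 | ~p1))   [eliminate ->]
≡ (~~p1 | p5 | ~p4 | ~p1) & ~((~~p1 | p5) & (~p4 | ~p1))   [eliminate ->]
≡ (p1 | p5 | ~p4 | ~p1) & ~((~~p1 | p5) & (~p4 | ~p1))   [double negation]
≡ (p1 | p5 | ~p4 | ~p1) & (~(~~p1 | p5) | ~(~p4 | ~p1))   [De Morgan]
≡ (p1 | p5 | ~p4 | ~p1) & ((~~~p1 & ~p5) | ~(~p4 | ~p1))   [De Morgan]
≡ (p1 | p5 | ~p4 | ~p1) & ((~p1 & ~p5) | ~(~p4 | ~p1))   [double negation]
≡ (p1 | p5 | ~p4 | ~p1) & ((~p1 & ~p5) | (~~p4 & ~~p1))   [De Morgan]
≡ (p1 | p5 | ~p4 | ~p1) & ((~p1 & ~p5) | (p4 & ~~p1))   [double negation]
≡ (p1 | p5 | ~p4 | ~p1) & ((~p1 & ~p5) | (p4 & p1))   [double negation]
≡ (p1 | p5 | ~p4 | ~p1) & (~p1 | p4) & (~p1 | p1) & (~p5 | p4) & (~p5 | p1)   [distribute | over &]
≡ (~p1 | p4) & (~p5 | p4) & (~p5 | p1)   [simplify]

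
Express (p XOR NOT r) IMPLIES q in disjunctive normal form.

(p XOR NOT r) IMPLIES q
≡ NOT (p XOR NOT r) OR q
≡ NOT ((p AND NOT NOT r) OR (NOT p AND NOT r)) OR q
≡ (NOT (p AND NOT NOT r) AND NOT (NOT p AND NOT r)) OR q
≡ ((NOT p OR NOT NOT NOT r) AND NOT (NOT p AND NOT r)) OR q
≡ ((NOT p OR NOT r) AND NOT (NOT p AND NOT r)) OR q
≡ ((NOT p OR NOT r) AND (NOT NOT p OR NOT NOT r)) OR q
≡ ((NOT p OR NOT r) AND (p OR NOT NOT r)) OR q
≡ ((NOT p OR NOT r) AND (p OR r)) OR q
≡ (NOT p AND p) OR (NOT p AND r) OR (NOT r AND p) OR (NOT r AND r) OR q
≡ (NOT p AND r) OR (NOT r AND p) OR q

(NOT p AND r) OR (NOT r AND p) OR q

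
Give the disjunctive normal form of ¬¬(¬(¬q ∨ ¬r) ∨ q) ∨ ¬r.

q ∨ ¬r

¬¬(¬(¬q ∨ ¬r) ∨ q) ∨ ¬r
≡ ¬(¬q ∨ ¬r) ∨ q ∨ ¬r   (double negation)
≡ (¬¬q ∧ ¬¬r) ∨ q ∨ ¬r   (De Morgan)
≡ (q ∧ ¬¬r) ∨ q ∨ ¬r   (double negation)
≡ (q ∧ r) ∨ q ∨ ¬r   (double negation)
≡ q ∨ ¬r   (simplify)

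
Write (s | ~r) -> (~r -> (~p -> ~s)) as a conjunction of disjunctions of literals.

~s | r | p

(s | ~r) -> (~r -> (~p -> ~s))
≡ ~(s | ~r) | (~r -> (~p -> ~s))
≡ ~(s | ~r) | ~~r | (~p -> ~s)
≡ ~(s | ~r) | ~~r | ~~p | ~s
≡ (~s & ~~r) | ~~r | ~~p | ~s
≡ (~s & r) | ~~r | ~~p | ~s
≡ (~s & r) | r | ~~p | ~s
≡ (~s & r) | r | p | ~s
≡ (~s | r | p | ~s) & (r | r | p | ~s)
≡ ~s | r | p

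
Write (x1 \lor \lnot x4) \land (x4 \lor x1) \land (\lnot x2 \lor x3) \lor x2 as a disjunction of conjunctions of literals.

(x1 \lor \lnot x4) \land (x4 \lor x1) \land (\lnot x2 \lor x3) \lor x2
≡ x1 \land x4 \land \lnot x2 \lor x1 \land x4 \land x3 \lor x1 \land x1 \land \lnot x2 \lor x1 \land x1 \land x3 \lor \lnot x4 \land x4 \land \lnot x2 \lor \lnot x4 \land x4 \land x3 \lor \lnot x4 \land x1 \land \lnot x2 \lor \lnot x4 \land x1 \land x3 \lor x2   (distribute \land over \lor)
≡ x1 \land \lnot x2 \lor x1 \land x3 \lor x2   (simplify)

x1 \land \lnot x2 \lor x1 \land x3 \lor x2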